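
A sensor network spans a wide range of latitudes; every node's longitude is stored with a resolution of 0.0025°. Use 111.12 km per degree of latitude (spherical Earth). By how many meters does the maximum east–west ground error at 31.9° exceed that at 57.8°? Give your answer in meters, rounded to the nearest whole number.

With a 0.0025° grid the true value lies within half a step, ±0.0025°/2 = ±0.00125°, of the stored one.
At 31.9°: 0.00125° × 111120 × cos 31.9° = 0.00125 × 111120 × 0.8490 ≈ 117.92 m.
At 57.8°: 0.00125° × 111120 × cos 57.8° = 0.00125 × 111120 × 0.5329 ≈ 74.017 m.
Difference: 117.92 − 74.017 = 43.906 m.

44 meters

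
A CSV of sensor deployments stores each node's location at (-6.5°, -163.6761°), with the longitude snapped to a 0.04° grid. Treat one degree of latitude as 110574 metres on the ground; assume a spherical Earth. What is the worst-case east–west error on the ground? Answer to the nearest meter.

2197 meters

With a 0.04° grid the true value lies within half a step, ±0.04°/2 = ±0.02°, of the stored one.
At latitude 6.5° a degree of longitude spans 110574 m × cos 6.5° = 110574 × 0.9936 ≈ 109863 m.
So at most 0.02° × 109863 ≈ 2197.26 m east–west.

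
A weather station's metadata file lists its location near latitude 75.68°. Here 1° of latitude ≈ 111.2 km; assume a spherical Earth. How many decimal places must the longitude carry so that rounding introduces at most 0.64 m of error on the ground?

5 decimal places

At 75.68° one degree of longitude covers 111200 × cos 75.68° ≈ 111200 × 0.2473 ≈ 27503.9 m.
N decimal places → at most half a unit in the last place, 0.5 × 10⁻ᴺ° = 27503.9/2 × 10⁻ᴺ m.
Setting 13752 × 10⁻ᴺ ≤ 0.64 gives 10ᴺ ≥ 2.149e+04, i.e. N ≥ 4.33.
N = 4 would give 1.38 m (too coarse); N = 5 gives 0.138 m ≤ 0.64 m.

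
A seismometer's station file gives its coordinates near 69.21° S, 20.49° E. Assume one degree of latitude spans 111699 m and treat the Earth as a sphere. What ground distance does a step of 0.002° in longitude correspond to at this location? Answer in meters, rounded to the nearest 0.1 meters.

79.3 meters

0.002° of longitude at 69.21° is 0.002 × 111699 × cos 69.21° ≈ 0.002 × 39646.9 = 79.2937 m.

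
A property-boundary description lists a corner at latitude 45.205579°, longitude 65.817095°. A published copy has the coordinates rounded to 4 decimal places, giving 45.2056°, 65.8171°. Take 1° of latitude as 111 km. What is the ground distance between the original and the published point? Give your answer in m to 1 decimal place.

Δlat = 45.205579 − 45.2056 = -0.000021°; Δlon = 65.817095 − 65.8171 = -0.000005°.
N–S: -0.000021° × 111000 m/° = -2.331 m.
East–west at this latitude: -0.000005° × 111000 × cos 45.2056° ≈ -0.000005 × 78206.7 = -0.391033 m.
Distance: √(2.331² + 0.391033²) ≈ 2.36357 m.

2.4 m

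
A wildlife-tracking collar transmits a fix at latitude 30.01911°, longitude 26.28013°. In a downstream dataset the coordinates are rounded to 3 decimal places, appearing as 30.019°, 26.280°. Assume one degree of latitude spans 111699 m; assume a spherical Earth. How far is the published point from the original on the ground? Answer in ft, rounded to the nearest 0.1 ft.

57.7 ft

The latitude changed by +0.00011° and the longitude by +0.00013°.
N–S: 0.00011° × 111699 m/° = 12.2869 m.
E–W at 30.019°: 0.00013° × 111699 × cos 30.019° = 0.00013 × 111699 × 0.8659 ≈ 12.573 m.
Hypotenuse of the two orthogonal shifts: √(12.2869² + 12.573²) = 17.5798 m.
Converting: 17.5798 m × 3.2808 ft/m ≈ 57.676 ft.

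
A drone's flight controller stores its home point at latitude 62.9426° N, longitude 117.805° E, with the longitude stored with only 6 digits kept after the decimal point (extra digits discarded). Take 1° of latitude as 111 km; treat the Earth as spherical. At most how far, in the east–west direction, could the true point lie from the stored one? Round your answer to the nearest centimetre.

5 centimetres

Truncating at 6 decimal places can drop up to a full unit in the last place, so the longitude may be off by as much as 1e-06°.
At latitude 62.9426° a degree of longitude spans 111000 m × cos 62.9426° = 111000 × 0.4549 ≈ 50492 m.
So at most 1e-06° × 50492 ≈ 0.050492 m east–west.
That is 0.050492 m = 5.0492 cm.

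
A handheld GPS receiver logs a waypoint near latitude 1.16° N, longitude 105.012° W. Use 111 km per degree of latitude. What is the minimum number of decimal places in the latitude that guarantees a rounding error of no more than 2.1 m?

5

One degree of latitude covers 111000 m.
Rounding to N decimal places gives at most 0.5 × 10⁻ᴺ degrees of error, i.e. 0.5 × 10⁻ᴺ × 111000 m.
Setting 55500 × 10⁻ᴺ ≤ 2.1 gives 10ᴺ ≥ 2.643e+04, i.e. N ≥ 4.42.
So 5 decimal places suffice (0.555 m); 4 would allow up to 5.55 m.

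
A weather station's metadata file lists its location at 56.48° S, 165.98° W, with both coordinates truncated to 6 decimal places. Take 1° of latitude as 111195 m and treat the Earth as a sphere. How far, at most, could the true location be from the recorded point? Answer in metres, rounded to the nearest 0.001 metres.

Truncating at 6 decimal places can drop up to a full unit in the last place, so each coordinate may be off by as much as 1e-06°.
North–south component: 1e-06° × 111195 = 0.111195 m.
East–west component at 56.48°: 1e-06° × 111195 × cos 56.48° ≈ 1e-06 × 61405 ≈ 0.061405 m.
The two errors are perpendicular, so the maximum displacement is √(0.111195² + 0.061405²) ≈ 0.127023 m.

0.127 metres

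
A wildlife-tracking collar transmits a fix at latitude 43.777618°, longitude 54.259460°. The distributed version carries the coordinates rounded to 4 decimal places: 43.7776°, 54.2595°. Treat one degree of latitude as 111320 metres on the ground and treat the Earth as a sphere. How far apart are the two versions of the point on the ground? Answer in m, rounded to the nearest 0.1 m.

3.8 m

The latitude changed by +0.000018° and the longitude by -0.000040°.
N–S: 0.000018° × 111320 m/° = 2.00376 m.
East–west at this latitude: -0.000040° × 111320 × cos 43.7776° ≈ -0.000040 × 80376.5 = -3.21506 m.
Hypotenuse of the two orthogonal shifts: √(2.00376² + 3.21506²) = 3.78836 m.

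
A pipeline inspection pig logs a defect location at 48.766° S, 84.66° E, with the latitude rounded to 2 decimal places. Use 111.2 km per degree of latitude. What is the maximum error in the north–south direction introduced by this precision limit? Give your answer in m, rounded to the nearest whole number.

Rounding to 2 decimal places leaves the latitude within ±0.005° of the true value.
North–south distance: 0.005° × 111200 m/° = 556 m.

556 m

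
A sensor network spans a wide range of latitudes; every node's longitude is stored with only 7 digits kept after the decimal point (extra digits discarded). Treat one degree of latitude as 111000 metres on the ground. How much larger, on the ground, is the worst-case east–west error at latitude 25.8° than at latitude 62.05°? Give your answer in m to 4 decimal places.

0.0048 m

Truncating at 7 decimal places can drop up to a full unit in the last place, so the longitude may be off by as much as 1e-07°.
Error at 25.8° = 1e-07° × 111000 × cos 25.8° ≈ 0.0111 × 0.9003 = 0.0099935 m.
Error at 62.05° = 1e-07° × 111000 × cos 62.05° ≈ 0.0111 × 0.4687 = 0.0052026 m.
So the lower-latitude error exceeds the higher by 0.0099935 − 0.0052026 = 0.004791 m.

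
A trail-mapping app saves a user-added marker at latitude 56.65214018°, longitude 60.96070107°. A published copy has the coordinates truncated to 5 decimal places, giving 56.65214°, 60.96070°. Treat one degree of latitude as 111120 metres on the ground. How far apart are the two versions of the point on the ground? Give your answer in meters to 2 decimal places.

Δlat = 56.65214018 − 56.65214 = +0.00000018°; Δlon = 60.96070107 − 60.96070 = +0.00000107°.
N–S: 0.00000018° × 111120 m/° = 0.0200016 m.
E–W at 56.6521°: 0.00000107° × 111120 × cos 56.6521° = 0.00000107 × 111120 × 0.5497 ≈ 0.0653609 m.
Combined displacement = (0.0200016² + 0.0653609²)^½ ≈ 0.0683529 m.

0.07 meters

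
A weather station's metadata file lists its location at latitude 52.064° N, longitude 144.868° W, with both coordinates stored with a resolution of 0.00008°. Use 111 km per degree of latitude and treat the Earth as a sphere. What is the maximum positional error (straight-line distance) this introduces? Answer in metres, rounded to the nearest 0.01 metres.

5.21 metres

With a 0.00008° grid the true value lies within half a step, ±0.00008°/2 = ±4e-05°, of the stored one.
Latitude error → 4e-05 × 111000 = 4.44 m along the meridian.
E–W at 52.064°: 4e-05° × 111000 × cos 52.064° = 4e-05 × 111000 × 0.6148 ≈ 2.72963 m.
The two errors are perpendicular, so the maximum displacement is √(4.44² + 2.72963²) ≈ 5.21195 m.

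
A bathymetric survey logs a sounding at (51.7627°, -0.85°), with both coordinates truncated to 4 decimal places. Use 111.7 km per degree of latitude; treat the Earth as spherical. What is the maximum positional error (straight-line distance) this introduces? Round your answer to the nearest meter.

13 meters

Truncating at 4 decimal places can drop up to a full unit in the last place, so each coordinate may be off by as much as 0.0001°.
Latitude error → 0.0001 × 111700 = 11.17 m along the meridian.
Longitude error → 0.0001 × 111700 × cos 51.7627° = 0.0001 × 111700 × 0.6189 ≈ 6.91333 m.
Combining orthogonally: (11.17² + 6.91333²)^½ ≈ 13.1363 m.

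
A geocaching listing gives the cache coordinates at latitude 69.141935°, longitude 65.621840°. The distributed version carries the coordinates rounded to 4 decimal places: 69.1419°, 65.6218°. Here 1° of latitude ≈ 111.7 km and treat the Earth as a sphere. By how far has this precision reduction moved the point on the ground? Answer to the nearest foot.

Δlat = 69.141935 − 69.1419 = +0.000035°; Δlon = 65.621840 − 65.6218 = +0.000040°.
North–south shift: 0.000035 × 111700 = 3.9095 m.
East–west at this latitude: 0.000040° × 111700 × cos 69.1419° ≈ 0.000040 × 39771.3 = 1.59085 m.
Combined displacement = (3.9095² + 1.59085²)^½ ≈ 4.22078 m.
In feet: 4.22078 m ÷ 0.3048 ≈ 13.848 ft.

14 feet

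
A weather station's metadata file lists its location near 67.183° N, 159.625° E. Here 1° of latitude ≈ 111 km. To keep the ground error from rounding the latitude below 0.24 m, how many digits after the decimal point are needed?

One degree of latitude covers 111000 m.
With N decimal places the half-ulp bound is 0.5·10⁻ᴺ°, or 0.5·10⁻ᴺ × 111000 m on the ground.
Need 0.5 × 111000 × 10⁻ᴺ ≤ 0.24 → 10⁻ᴺ ≤ 4.324e-06, so N ≥ 5.36.
N = 5 would give 0.555 m (too coarse); N = 6 gives 0.0555 m ≤ 0.24 m.

6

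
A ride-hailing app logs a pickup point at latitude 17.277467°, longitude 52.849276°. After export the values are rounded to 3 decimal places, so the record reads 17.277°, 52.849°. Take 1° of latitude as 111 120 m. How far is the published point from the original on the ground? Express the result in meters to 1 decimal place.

The latitude changed by +0.000467° and the longitude by +0.000276°.
N–S: 0.000467° × 111120 m/° = 51.893 m.
East–west at this latitude: 0.000276° × 111120 × cos 17.277° ≈ 0.000276 × 106106 = 29.2853 m.
Combined displacement = (51.893² + 29.2853²)^½ ≈ 59.5862 m.

59.6 meters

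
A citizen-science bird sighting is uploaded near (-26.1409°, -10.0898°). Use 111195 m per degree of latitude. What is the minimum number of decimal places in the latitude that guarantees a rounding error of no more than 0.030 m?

7 decimal places

One degree of latitude covers 111195 m.
With N decimal places the half-ulp bound is 0.5·10⁻ᴺ°, or 0.5·10⁻ᴺ × 111195 m on the ground.
Need 0.5 × 111195 × 10⁻ᴺ ≤ 0.030 → 10⁻ᴺ ≤ 5.396e-07, so N ≥ 6.27.
At 6 places the error can reach 0.0556 m, but 7 places keeps it to 0.00556 m.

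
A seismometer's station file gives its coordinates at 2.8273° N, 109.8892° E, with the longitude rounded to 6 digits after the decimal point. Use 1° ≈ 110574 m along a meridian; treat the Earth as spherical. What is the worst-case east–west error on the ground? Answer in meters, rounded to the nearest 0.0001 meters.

0.0552 meters

Rounding to 6 decimal places leaves the longitude within ±5e-07° of the true value.
At latitude 2.8273° a degree of longitude spans 110574 m × cos 2.8273° = 110574 × 0.9988 ≈ 110439 m.
Maximum E–W displacement: 5e-07 × 110439 = 0.0552197 m.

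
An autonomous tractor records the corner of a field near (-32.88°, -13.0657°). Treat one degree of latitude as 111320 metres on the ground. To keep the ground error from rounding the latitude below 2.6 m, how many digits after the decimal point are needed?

5 decimal places

One degree of latitude covers 111320 m.
With N decimal places the half-ulp bound is 0.5·10⁻ᴺ°, or 0.5·10⁻ᴺ × 111320 m on the ground.
Setting 55660 × 10⁻ᴺ ≤ 2.6 gives 10ᴺ ≥ 2.141e+04, i.e. N ≥ 4.33.
So 5 decimal places suffice (0.557 m); 4 would allow up to 5.57 m.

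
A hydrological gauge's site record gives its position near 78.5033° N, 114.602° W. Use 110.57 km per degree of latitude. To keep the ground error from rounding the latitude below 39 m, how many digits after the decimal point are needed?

One degree of latitude covers 110570 m.
Rounding to N decimal places gives at most 0.5 × 10⁻ᴺ degrees of error, i.e. 0.5 × 10⁻ᴺ × 110570 m.
Setting 55285 × 10⁻ᴺ ≤ 39 gives 10ᴺ ≥ 1418, i.e. N ≥ 3.15.
So 4 decimal places suffice (5.53 m); 3 would allow up to 55.3 m.

4 decimal places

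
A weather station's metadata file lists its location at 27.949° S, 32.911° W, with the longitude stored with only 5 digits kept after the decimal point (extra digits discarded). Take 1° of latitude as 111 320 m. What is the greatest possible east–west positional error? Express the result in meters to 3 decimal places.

Truncating at 5 decimal places can drop up to a full unit in the last place, so the longitude may be off by as much as 1e-05°.
One degree of longitude at 27.949° is 111320 × cos 27.949° ≈ 111320 × 0.8834 = 98336.2 m.
Maximum E–W displacement: 1e-05 × 98336.2 = 0.983362 m.

0.983 meters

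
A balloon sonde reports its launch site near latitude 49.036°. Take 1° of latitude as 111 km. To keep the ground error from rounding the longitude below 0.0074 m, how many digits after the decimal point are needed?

At 49.036° one degree of longitude covers 111000 × cos 49.036° ≈ 111000 × 0.6556 ≈ 72769.9 m.
With N decimal places the half-ulp bound is 0.5·10⁻ᴺ°, or 0.5·10⁻ᴺ × 72769.9 m on the ground.
Need 0.5 × 72769.9 × 10⁻ᴺ ≤ 0.0074 → 10⁻ᴺ ≤ 2.034e-07, so N ≥ 6.69.
At 6 places the error can reach 0.0364 m, but 7 places keeps it to 0.00364 m.

7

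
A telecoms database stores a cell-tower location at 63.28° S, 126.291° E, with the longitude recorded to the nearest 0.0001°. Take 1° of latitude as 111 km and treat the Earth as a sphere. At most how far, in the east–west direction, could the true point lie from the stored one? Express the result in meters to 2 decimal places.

Rounding to 4 decimal places leaves the longitude within ±5e-05° of the true value.
Parallels shrink by cos φ, so at 63.28° a degree of longitude is 111000 × 0.4496 ≈ 49909 m.
Maximum E–W displacement: 5e-05 × 49909 = 2.49545 m.

2.50 meters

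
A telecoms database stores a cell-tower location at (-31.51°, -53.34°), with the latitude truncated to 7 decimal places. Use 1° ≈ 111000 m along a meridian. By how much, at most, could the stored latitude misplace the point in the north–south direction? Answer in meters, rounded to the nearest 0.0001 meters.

Truncating at 7 decimal places can drop up to a full unit in the last place, so the latitude may be off by as much as 1e-07°.
Along the meridian that is 1e-07° × 111000 m/° = 0.0111 m.

0.0111 meters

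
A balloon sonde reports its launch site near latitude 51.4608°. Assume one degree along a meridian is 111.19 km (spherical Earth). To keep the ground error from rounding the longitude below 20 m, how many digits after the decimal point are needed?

At 51.4608° one degree of longitude covers 111190 × cos 51.4608° ≈ 111190 × 0.6230 ≈ 69276.9 m.
N decimal places → at most half a unit in the last place, 0.5 × 10⁻ᴺ° = 69276.9/2 × 10⁻ᴺ m.
Setting 34638.5 × 10⁻ᴺ ≤ 20 gives 10ᴺ ≥ 1732, i.e. N ≥ 3.24.
N = 3 would give 34.6 m (too coarse); N = 4 gives 3.46 m ≤ 20 m.

4 decimal places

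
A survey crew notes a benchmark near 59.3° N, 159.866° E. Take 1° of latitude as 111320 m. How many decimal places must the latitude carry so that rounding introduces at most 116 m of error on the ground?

3 decimal places

One degree of latitude covers 111320 m.
N decimal places → at most half a unit in the last place, 0.5 × 10⁻ᴺ° = 111320/2 × 10⁻ᴺ m.
Setting 55660 × 10⁻ᴺ ≤ 116 gives 10ᴺ ≥ 479.8, i.e. N ≥ 2.68.
So 3 decimal places suffice (55.7 m); 2 would allow up to 557 m.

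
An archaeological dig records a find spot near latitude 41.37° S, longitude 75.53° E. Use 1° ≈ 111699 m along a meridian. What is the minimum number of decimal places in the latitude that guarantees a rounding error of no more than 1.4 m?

5

One degree of latitude covers 111699 m.
N decimal places → at most half a unit in the last place, 0.5 × 10⁻ᴺ° = 111699/2 × 10⁻ᴺ m.
Need 0.5 × 111699 × 10⁻ᴺ ≤ 1.4 → 10⁻ᴺ ≤ 2.507e-05, so N ≥ 4.60.
At 4 places the error can reach 5.58 m, but 5 places keeps it to 0.558 m.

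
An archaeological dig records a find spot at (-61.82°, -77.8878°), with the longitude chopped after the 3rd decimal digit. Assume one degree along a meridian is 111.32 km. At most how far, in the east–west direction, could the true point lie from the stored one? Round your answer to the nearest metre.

Truncating at 3 decimal places can drop up to a full unit in the last place, so the longitude may be off by as much as 0.001°.
Parallels shrink by cos φ, so at 61.82° a degree of longitude is 111320 × 0.4722 ≈ 52570.1 m.
East–west error: 0.001° × 52570.1 m/° ≈ 52.5701 m.

53 metres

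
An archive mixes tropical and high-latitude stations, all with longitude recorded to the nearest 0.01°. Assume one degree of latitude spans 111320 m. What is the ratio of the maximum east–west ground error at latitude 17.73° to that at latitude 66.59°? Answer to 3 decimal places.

Rounding to 2 decimal places leaves the longitude within ±0.005° of the true value.
At 17.73°: 0.005° × 111320 × cos 17.73° = 0.005 × 111320 × 0.9525 ≈ 530.16 m.
At 66.59°: 0.005° × 111320 × cos 66.59° = 0.005 × 111320 × 0.3973 ≈ 221.14 m.
Ratio: 530.16 / 221.14 = cos 17.73° / cos 66.59° ≈ 2.3974.

2.397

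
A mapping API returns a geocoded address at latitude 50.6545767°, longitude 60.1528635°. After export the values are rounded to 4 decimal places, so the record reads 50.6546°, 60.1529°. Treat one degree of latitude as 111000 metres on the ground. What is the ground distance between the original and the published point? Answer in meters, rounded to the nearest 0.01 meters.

3.65 meters

Δlat = 50.6545767 − 50.6546 = -0.0000233°; Δlon = 60.1528635 − 60.1529 = -0.0000365°.
North–south shift: -0.0000233 × 111000 = -2.5863 m.
E–W at 50.6546°: -0.0000365° × 111000 × cos 50.6546° = -0.0000365 × 111000 × 0.6340 ≈ -2.56863 m.
Combined displacement = (2.5863² + 2.56863²)^½ ≈ 3.6451 m.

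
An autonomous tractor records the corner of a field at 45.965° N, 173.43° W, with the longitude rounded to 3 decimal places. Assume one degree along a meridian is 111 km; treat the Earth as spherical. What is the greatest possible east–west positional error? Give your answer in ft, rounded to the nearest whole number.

127 ft

Rounding to 3 decimal places leaves the longitude within ±0.0005° of the true value.
One degree of longitude at 45.965° is 111000 × cos 45.965° ≈ 111000 × 0.6951 = 77155.8 m.
Maximum E–W displacement: 0.0005 × 77155.8 = 38.5779 m.
Converting: 38.5779 m × 3.2808 ft/m ≈ 126.57 ft.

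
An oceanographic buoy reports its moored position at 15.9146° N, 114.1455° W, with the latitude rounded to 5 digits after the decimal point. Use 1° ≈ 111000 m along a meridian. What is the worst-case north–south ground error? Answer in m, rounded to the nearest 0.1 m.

Rounding to 5 decimal places leaves the latitude within ±5e-06° of the true value.
Along the meridian that is 5e-06° × 111000 m/° = 0.555 m.

0.6 m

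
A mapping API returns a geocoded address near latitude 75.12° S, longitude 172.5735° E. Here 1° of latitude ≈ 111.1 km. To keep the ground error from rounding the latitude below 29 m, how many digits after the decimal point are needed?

4 decimal places

One degree of latitude covers 111100 m.
With N decimal places the half-ulp bound is 0.5·10⁻ᴺ°, or 0.5·10⁻ᴺ × 111100 m on the ground.
Need 0.5 × 111100 × 10⁻ᴺ ≤ 29 → 10⁻ᴺ ≤ 5.221e-04, so N ≥ 3.28.
So 4 decimal places suffice (5.56 m); 3 would allow up to 55.6 m.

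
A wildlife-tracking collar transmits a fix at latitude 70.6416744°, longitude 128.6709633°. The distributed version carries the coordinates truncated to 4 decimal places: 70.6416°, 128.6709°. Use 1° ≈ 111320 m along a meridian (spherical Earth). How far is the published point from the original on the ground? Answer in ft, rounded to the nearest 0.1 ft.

28.2 ft

Δlat = 70.6416744 − 70.6416 = +0.0000744°; Δlon = 128.6709633 − 128.6709 = +0.0000633°.
N–S: 0.0000744° × 111320 m/° = 8.28221 m.
East–west at this latitude: 0.0000633° × 111320 × cos 70.6416° ≈ 0.0000633 × 36899.9 = 2.33577 m.
Combined displacement = (8.28221² + 2.33577²)^½ ≈ 8.60528 m.
In feet: 8.60528 m ÷ 0.3048 ≈ 28.233 ft.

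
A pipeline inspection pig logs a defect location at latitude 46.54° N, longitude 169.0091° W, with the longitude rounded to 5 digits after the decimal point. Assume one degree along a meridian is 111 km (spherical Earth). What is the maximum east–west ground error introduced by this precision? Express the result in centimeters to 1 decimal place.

38.2 centimeters

Rounding to 5 decimal places leaves the longitude within ±5e-06° of the true value.
One degree of longitude at 46.54° is 111000 × cos 46.54° ≈ 111000 × 0.6878 = 76351.1 m.
So at most 5e-06° × 76351.1 ≈ 0.381756 m east–west.
That is 0.381756 m = 38.176 cm.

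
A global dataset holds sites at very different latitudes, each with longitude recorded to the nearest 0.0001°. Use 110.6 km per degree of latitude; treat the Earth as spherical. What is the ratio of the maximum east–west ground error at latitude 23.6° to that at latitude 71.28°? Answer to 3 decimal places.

Rounding to 4 decimal places leaves the longitude within ±5e-05° of the true value.
At 23.6°: 5e-05° × 110600 × cos 23.6° = 5e-05 × 110600 × 0.9164 ≈ 5.0675 m.
Error at 71.28° = 5e-05° × 110600 × cos 71.28° ≈ 5.53 × 0.3209 = 1.7748 m.
Ratio: 5.0675 / 1.7748 = cos 23.6° / cos 71.28° ≈ 2.8552.

2.855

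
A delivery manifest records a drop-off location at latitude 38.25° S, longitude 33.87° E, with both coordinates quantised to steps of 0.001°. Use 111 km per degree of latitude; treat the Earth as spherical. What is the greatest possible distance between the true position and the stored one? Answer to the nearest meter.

With a 0.001° grid the true value lies within half a step, ±0.001°/2 = ±0.0005°, of the stored one.
Latitude error → 0.0005 × 111000 = 55.5 m along the meridian.
Longitude error → 0.0005 × 111000 × cos 38.25° = 0.0005 × 111000 × 0.7853 ≈ 43.5851 m.
The two errors are perpendicular, so the maximum displacement is √(55.5² + 43.5851²) ≈ 70.5685 m.

71 meters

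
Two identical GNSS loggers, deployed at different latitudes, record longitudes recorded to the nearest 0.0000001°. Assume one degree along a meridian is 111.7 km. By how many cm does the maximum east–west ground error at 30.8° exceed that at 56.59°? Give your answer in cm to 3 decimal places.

Rounding to 7 decimal places leaves the longitude within ±5e-08° of the true value.
Error at 30.8° = 5e-08° × 111700 × cos 30.8° ≈ 0.005585 × 0.8590 = 0.0047973 m.
At 56.59°: 5e-08° × 111700 × cos 56.59° = 5e-08 × 111700 × 0.5506 ≈ 0.0030752 m.
So the lower-latitude error exceeds the higher by 0.0047973 − 0.0030752 = 0.001722 m.
That is 0.00172204 m = 0.1722 cm.

0.172 cm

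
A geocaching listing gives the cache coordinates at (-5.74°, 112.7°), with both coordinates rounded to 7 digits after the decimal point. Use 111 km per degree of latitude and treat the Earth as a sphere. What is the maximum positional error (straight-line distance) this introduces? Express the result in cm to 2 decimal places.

Rounding to 7 decimal places leaves each coordinate within ±5e-08° of the true value.
North–south component: 5e-08° × 111000 = 0.00555 m.
E–W at 5.74°: 5e-08° × 111000 × cos 5.74° = 5e-08 × 111000 × 0.9950 ≈ 0.00552217 m.
Combining orthogonally: (0.00555² + 0.00552217²)^½ ≈ 0.00782923 m.
That is 0.00782923 m = 0.78292 cm.

0.78 cm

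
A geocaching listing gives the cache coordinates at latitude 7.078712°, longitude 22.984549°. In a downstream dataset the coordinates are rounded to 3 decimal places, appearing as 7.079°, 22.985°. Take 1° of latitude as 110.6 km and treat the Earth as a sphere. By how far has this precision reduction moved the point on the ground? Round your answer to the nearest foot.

Δlat = 7.078712 − 7.079 = -0.000288°; Δlon = 22.984549 − 22.985 = -0.000451°.
N–S: -0.000288° × 110600 m/° = -31.8528 m.
East–west at this latitude: -0.000451° × 110600 × cos 7.079° ≈ -0.000451 × 109757 = -49.5004 m.
Combined displacement = (31.8528² + 49.5004²)^½ ≈ 58.8633 m.
In feet: 58.8633 m ÷ 0.3048 ≈ 193.12 ft.

193 feet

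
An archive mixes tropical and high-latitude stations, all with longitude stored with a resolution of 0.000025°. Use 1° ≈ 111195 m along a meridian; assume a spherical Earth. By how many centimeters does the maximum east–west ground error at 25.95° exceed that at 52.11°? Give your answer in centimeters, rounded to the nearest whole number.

40 centimeters

With a 0.000025° grid the true value lies within half a step, ±0.000025°/2 = ±1.25e-05°, of the stored one.
Error at 25.95° = 1.25e-05° × 111195 × cos 25.95° ≈ 1.3899 × 0.8992 = 1.2498 m.
Error at 52.11° = 1.25e-05° × 111195 × cos 52.11° ≈ 1.3899 × 0.6141 = 0.85363 m.
So the lower-latitude error exceeds the higher by 1.2498 − 0.85363 = 0.39617 m.
That is 0.396172 m = 39.617 cm.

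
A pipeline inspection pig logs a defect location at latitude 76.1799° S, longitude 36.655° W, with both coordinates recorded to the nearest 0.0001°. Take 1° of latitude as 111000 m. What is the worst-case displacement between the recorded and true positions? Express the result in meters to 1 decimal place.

5.7 meters

Rounding to 4 decimal places leaves each coordinate within ±5e-05° of the true value.
North–south component: 5e-05° × 111000 = 5.55 m.
E–W at 76.1799°: 5e-05° × 111000 × cos 76.1799° = 5e-05 × 111000 × 0.2389 ≈ 1.32575 m.
Combining orthogonally: (5.55² + 1.32575²)^½ ≈ 5.70615 m.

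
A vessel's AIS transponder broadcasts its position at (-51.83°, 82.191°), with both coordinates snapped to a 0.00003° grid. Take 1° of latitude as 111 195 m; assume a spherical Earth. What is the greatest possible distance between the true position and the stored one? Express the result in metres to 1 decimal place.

With a 0.00003° grid the true value lies within half a step, ±0.00003°/2 = ±1.5e-05°, of the stored one.
North–south component: 1.5e-05° × 111195 = 1.66793 m.
E–W at 51.83°: 1.5e-05° × 111195 × cos 51.83° = 1.5e-05 × 111195 × 0.6180 ≈ 1.03077 m.
Combining orthogonally: (1.66793² + 1.03077²)^½ ≈ 1.96073 m.

2.0 metres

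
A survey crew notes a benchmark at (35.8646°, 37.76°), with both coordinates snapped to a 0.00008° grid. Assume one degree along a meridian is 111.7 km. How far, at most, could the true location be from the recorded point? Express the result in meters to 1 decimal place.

5.8 meters

With a 0.00008° grid the true value lies within half a step, ±0.00008°/2 = ±4e-05°, of the stored one.
N–S: 4e-05° × 111700 m/° = 4.468 m.
E–W at 35.8646°: 4e-05° × 111700 × cos 35.8646° = 4e-05 × 111700 × 0.8104 ≈ 3.62088 m.
Combining orthogonally: (4.468² + 3.62088²)^½ ≈ 5.75098 m.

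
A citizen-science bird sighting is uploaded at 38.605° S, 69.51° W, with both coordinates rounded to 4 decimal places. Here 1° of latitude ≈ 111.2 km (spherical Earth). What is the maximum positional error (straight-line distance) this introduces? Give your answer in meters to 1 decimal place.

Rounding to 4 decimal places leaves each coordinate within ±5e-05° of the true value.
N–S: 5e-05° × 111200 m/° = 5.56 m.
E–W at 38.605°: 5e-05° × 111200 × cos 38.605° = 5e-05 × 111200 × 0.7815 ≈ 4.34495 m.
Worst case both components are at the extreme and orthogonal: √(5.56² + 4.34495²) ≈ 7.05636 m.

7.1 meters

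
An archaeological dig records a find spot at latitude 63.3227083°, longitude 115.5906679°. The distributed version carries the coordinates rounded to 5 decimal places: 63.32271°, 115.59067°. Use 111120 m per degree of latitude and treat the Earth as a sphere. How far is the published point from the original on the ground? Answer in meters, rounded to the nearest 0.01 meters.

The latitude changed by -0.0000017° and the longitude by -0.0000021°.
North–south shift: -0.0000017 × 111120 = -0.188904 m.
East–west at this latitude: -0.0000021° × 111120 × cos 63.3227° ≈ -0.0000021 × 49889 = -0.104767 m.
Hypotenuse of the two orthogonal shifts: √(0.188904² + 0.104767²) = 0.216011 m.

0.22 meters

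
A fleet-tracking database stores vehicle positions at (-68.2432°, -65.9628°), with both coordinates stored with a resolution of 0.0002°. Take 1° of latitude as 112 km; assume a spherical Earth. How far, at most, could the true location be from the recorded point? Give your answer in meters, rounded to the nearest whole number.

12 meters

With a 0.0002° grid the true value lies within half a step, ±0.0002°/2 = ±0.0001°, of the stored one.
North–south component: 0.0001° × 112000 = 11.2 m.
E–W at 68.2432°: 0.0001° × 112000 × cos 68.2432° = 0.0001 × 112000 × 0.3707 ≈ 4.15148 m.
The two errors are perpendicular, so the maximum displacement is √(11.2² + 4.15148²) ≈ 11.9447 m.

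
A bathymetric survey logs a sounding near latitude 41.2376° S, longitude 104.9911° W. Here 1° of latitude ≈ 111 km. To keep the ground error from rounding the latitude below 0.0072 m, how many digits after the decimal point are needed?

7

One degree of latitude covers 111000 m.
N decimal places → at most half a unit in the last place, 0.5 × 10⁻ᴺ° = 111000/2 × 10⁻ᴺ m.
Need 0.5 × 111000 × 10⁻ᴺ ≤ 0.0072 → 10⁻ᴺ ≤ 1.297e-07, so N ≥ 6.89.
N = 6 would give 0.0555 m (too coarse); N = 7 gives 0.00555 m ≤ 0.0072 m.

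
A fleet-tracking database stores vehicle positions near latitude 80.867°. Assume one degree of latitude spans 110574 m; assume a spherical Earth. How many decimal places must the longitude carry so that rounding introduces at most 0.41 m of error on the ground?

At 80.867° one degree of longitude covers 110574 × cos 80.867° ≈ 110574 × 0.1587 ≈ 17551.1 m.
With N decimal places the half-ulp bound is 0.5·10⁻ᴺ°, or 0.5·10⁻ᴺ × 17551.1 m on the ground.
Setting 8775.53 × 10⁻ᴺ ≤ 0.41 gives 10ᴺ ≥ 2.14e+04, i.e. N ≥ 4.33.
N = 4 would give 0.878 m (too coarse); N = 5 gives 0.0878 m ≤ 0.41 m.

5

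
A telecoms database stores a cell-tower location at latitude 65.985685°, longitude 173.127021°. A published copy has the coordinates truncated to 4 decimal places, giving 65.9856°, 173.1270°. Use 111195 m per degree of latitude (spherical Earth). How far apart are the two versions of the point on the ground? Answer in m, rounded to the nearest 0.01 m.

Δlat = 65.985685 − 65.9856 = +0.000085°; Δlon = 173.127021 − 173.1270 = +0.000021°.
North–south shift: 0.000085 × 111195 = 9.45157 m.
East–west at this latitude: 0.000021° × 111195 × cos 65.9856° ≈ 0.000021 × 45252.6 = 0.950305 m.
Combined displacement = (9.45157² + 0.950305²)^½ ≈ 9.49923 m.

9.50 m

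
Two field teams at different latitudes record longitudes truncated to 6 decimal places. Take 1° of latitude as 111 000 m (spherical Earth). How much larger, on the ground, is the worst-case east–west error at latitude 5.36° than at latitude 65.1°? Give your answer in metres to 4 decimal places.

Truncating at 6 decimal places can drop up to a full unit in the last place, so the longitude may be off by as much as 1e-06°.
At 5.36°: 1e-06° × 111000 × cos 5.36° = 1e-06 × 111000 × 0.9956 ≈ 0.11051 m.
Error at 65.1° = 1e-06° × 111000 × cos 65.1° ≈ 0.111 × 0.4210 = 0.046735 m.
Difference: 0.11051 − 0.046735 = 0.06378 m.

0.0638 metres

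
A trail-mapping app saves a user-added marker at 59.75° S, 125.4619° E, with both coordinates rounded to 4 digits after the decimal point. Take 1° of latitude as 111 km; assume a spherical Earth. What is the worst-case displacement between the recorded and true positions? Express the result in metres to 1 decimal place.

Rounding to 4 decimal places leaves each coordinate within ±5e-05° of the true value.
Latitude error → 5e-05 × 111000 = 5.55 m along the meridian.
East–west component at 59.75°: 5e-05° × 111000 × cos 59.75° ≈ 5e-05 × 55918.9 ≈ 2.79595 m.
The two errors are perpendicular, so the maximum displacement is √(5.55² + 2.79595²) ≈ 6.21448 m.

6.2 metres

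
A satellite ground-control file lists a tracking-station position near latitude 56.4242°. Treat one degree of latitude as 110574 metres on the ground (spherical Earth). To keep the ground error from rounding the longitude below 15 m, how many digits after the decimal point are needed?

At 56.4242° one degree of longitude covers 110574 × cos 56.4242° ≈ 110574 × 0.5530 ≈ 61151.8 m.
N decimal places → at most half a unit in the last place, 0.5 × 10⁻ᴺ° = 61151.8/2 × 10⁻ᴺ m.
Need 0.5 × 61151.8 × 10⁻ᴺ ≤ 15 → 10⁻ᴺ ≤ 4.906e-04, so N ≥ 3.31.
So 4 decimal places suffice (3.06 m); 3 would allow up to 30.6 m.

4 decimal places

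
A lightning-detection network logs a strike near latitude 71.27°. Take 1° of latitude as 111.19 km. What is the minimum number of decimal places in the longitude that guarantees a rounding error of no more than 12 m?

4 decimal places

At 71.27° one degree of longitude covers 111190 × cos 71.27° ≈ 111190 × 0.3211 ≈ 35704.1 m.
N decimal places → at most half a unit in the last place, 0.5 × 10⁻ᴺ° = 35704.1/2 × 10⁻ᴺ m.
Setting 17852 × 10⁻ᴺ ≤ 12 gives 10ᴺ ≥ 1488, i.e. N ≥ 3.17.
So 4 decimal places suffice (1.79 m); 3 would allow up to 17.9 m.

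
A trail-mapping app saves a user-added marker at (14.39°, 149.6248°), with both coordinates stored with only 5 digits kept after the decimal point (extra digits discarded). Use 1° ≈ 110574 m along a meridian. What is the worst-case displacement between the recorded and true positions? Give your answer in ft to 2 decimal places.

Truncating at 5 decimal places can drop up to a full unit in the last place, so each coordinate may be off by as much as 1e-05°.
N–S: 1e-05° × 110574 m/° = 1.10574 m.
East–west component at 14.39°: 1e-05° × 110574 × cos 14.39° ≈ 1e-05 × 107105 ≈ 1.07105 m.
Combining orthogonally: (1.10574² + 1.07105²)^½ ≈ 1.53942 m.
Converting: 1.53942 m × 3.2808 ft/m ≈ 5.0506 ft.

5.05 ft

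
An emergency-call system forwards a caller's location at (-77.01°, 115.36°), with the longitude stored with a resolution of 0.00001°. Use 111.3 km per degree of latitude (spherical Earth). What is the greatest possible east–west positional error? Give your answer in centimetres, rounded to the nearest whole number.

With a 0.00001° grid the true value lies within half a step, ±0.00001°/2 = ±5e-06°, of the stored one.
One degree of longitude at 77.01° is 111300 × cos 77.01° ≈ 111300 × 0.2248 = 25018.1 m.
Maximum E–W displacement: 5e-06 × 25018.1 = 0.125091 m.
That is 0.125091 m = 12.509 cm.

13 centimetres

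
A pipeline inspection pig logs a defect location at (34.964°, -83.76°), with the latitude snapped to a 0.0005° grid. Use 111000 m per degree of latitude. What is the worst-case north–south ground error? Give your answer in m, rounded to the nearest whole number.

28 m

With a 0.0005° grid the true value lies within half a step, ±0.0005°/2 = ±0.00025°, of the stored one.
North–south distance: 0.00025° × 111000 m/° = 27.75 m.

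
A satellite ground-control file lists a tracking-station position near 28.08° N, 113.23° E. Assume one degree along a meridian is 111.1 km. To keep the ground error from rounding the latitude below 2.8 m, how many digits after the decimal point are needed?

One degree of latitude covers 111100 m.
N decimal places → at most half a unit in the last place, 0.5 × 10⁻ᴺ° = 111100/2 × 10⁻ᴺ m.
Setting 55550 × 10⁻ᴺ ≤ 2.8 gives 10ᴺ ≥ 1.984e+04, i.e. N ≥ 4.30.
N = 4 would give 5.56 m (too coarse); N = 5 gives 0.555 m ≤ 2.8 m.

5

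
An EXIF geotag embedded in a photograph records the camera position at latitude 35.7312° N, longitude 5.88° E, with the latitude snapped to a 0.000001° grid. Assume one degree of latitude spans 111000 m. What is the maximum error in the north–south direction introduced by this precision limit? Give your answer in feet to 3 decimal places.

0.182 feet

With a 0.000001° grid the true value lies within half a step, ±0.000001°/2 = ±5e-07°, of the stored one.
So the N–S error is at most 5e-07 × 111000 = 0.0555 m.
In feet: 0.0555 m ÷ 0.3048 ≈ 0.18209 ft.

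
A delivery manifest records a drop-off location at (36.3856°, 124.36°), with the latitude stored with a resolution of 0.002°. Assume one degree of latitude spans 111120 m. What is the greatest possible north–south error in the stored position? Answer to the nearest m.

With a 0.002° grid the true value lies within half a step, ±0.002°/2 = ±0.001°, of the stored one.
Along the meridian that is 0.001° × 111120 m/° = 111.12 m.

111 m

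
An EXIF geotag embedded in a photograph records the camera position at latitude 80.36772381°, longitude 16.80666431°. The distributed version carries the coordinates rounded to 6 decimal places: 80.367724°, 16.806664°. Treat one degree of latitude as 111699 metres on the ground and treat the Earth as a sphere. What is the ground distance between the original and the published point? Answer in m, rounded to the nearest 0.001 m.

Δlat = 80.36772381 − 80.367724 = -0.00000019°; Δlon = 16.80666431 − 16.806664 = +0.00000031°.
N–S: -0.00000019° × 111699 m/° = -0.0212228 m.
E–W at 80.3677°: 0.00000031° × 111699 × cos 80.3677° = 0.00000031 × 111699 × 0.1673 ≈ 0.00579388 m.
Distance: √(0.0212228² + 0.00579388²) ≈ 0.0219995 m.

0.022 m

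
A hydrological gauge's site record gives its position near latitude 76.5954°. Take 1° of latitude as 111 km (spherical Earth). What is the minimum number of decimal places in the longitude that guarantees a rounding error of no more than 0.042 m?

At 76.5954° one degree of longitude covers 111000 × cos 76.5954° ≈ 111000 × 0.2318 ≈ 25732.7 m.
With N decimal places the half-ulp bound is 0.5·10⁻ᴺ°, or 0.5·10⁻ᴺ × 25732.7 m on the ground.
Setting 12866.3 × 10⁻ᴺ ≤ 0.042 gives 10ᴺ ≥ 3.063e+05, i.e. N ≥ 5.49.
At 5 places the error can reach 0.129 m, but 6 places keeps it to 0.0129 m.

6 decimal places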